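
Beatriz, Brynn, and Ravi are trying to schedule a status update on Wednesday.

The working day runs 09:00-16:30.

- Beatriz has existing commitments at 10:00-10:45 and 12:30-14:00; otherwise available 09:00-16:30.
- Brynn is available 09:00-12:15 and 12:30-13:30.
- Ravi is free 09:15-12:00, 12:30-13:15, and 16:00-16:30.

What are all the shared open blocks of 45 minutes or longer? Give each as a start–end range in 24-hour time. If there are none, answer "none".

Beatriz free within 09:00–16:30: 09:00–10:00, 10:45–12:30, 14:00–16:30.
Beatriz ∩ Brynn: 09:00–10:00, 10:45–12:15.
Beatriz ∩ Brynn ∩ Ravi: 09:15–10:00, 10:45–12:00.
Windows ≥ 45 min: 09:15–10:00, 10:45–12:00.

09:15–10:00, 10:45–12:00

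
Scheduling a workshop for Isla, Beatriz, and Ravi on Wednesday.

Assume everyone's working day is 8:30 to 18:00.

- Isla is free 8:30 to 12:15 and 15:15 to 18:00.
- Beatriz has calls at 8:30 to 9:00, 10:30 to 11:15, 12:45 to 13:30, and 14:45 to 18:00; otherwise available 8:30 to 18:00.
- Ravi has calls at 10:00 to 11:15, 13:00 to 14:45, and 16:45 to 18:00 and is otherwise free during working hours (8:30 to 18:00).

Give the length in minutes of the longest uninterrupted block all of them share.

Beatriz free within 08:30–18:00: 09:00–10:30, 11:15–12:45, 13:30–14:45.
Ravi free within 08:30–18:00: 08:30–10:00, 11:15–13:00, 14:45–16:45.
Isla ∩ Beatriz: 09:00–10:30, 11:15–12:15.
Isla ∩ Beatriz ∩ Ravi: 09:00–10:00, 11:15–12:15.
Common window lengths: 60, 60 min; longest is 60.

60 minutes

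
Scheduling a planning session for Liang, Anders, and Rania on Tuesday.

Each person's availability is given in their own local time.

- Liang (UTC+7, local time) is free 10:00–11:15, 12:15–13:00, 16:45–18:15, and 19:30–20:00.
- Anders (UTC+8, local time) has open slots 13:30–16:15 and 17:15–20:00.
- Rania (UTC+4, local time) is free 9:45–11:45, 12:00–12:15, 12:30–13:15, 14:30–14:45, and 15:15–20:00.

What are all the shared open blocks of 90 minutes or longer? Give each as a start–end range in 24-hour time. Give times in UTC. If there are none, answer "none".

Liang → UTC: 03:00–04:15, 05:15–06:00, 09:45–11:15, 12:30–13:00.
Anders → UTC: 05:30–08:15, 09:15–12:00.
Rania → UTC: 05:45–07:45, 08:00–08:15, 08:30–09:15, 10:30–10:45, 11:15–16:00.
Liang ∩ Anders: 05:30–06:00, 09:45–11:15.
Liang ∩ Anders ∩ Rania: 05:45–06:00, 10:30–10:45.
Windows ≥ 90 min: (none).

none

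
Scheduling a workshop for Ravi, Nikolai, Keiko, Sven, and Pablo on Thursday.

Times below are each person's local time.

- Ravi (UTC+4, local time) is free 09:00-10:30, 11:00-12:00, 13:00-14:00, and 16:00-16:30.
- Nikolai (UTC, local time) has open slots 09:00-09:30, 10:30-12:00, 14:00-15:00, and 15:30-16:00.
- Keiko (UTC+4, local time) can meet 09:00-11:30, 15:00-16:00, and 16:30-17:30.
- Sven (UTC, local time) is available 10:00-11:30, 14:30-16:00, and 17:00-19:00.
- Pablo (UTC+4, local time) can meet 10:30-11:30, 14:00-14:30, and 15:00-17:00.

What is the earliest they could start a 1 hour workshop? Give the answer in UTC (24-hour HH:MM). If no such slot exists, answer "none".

Ravi → UTC: 05:00–06:30, 07:00–08:00, 09:00–10:00, 12:00–12:30.
Nikolai → UTC: 09:00–09:30, 10:30–12:00, 14:00–15:00, 15:30–16:00.
Keiko → UTC: 05:00–07:30, 11:00–12:00, 12:30–13:30.
Sven → UTC: 10:00–11:30, 14:30–16:00, 17:00–19:00.
Pablo → UTC: 06:30–07:30, 10:00–10:30, 11:00–13:00.
Ravi ∩ Nikolai: 09:00–09:30.
Ravi ∩ Nikolai ∩ Keiko: (none).
Ravi ∩ Nikolai ∩ Keiko ∩ Sven: (none).
Ravi ∩ Nikolai ∩ Keiko ∩ Sven ∩ Pablo: (none).
Windows ≥ 60 min: (none).

none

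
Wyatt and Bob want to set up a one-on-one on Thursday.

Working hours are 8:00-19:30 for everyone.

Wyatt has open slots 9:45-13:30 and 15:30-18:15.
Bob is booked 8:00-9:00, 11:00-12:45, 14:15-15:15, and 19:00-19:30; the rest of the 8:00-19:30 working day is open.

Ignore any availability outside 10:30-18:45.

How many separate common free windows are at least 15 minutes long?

Bob free within 08:00–19:30: 09:00–11:00, 12:45–14:15, 15:15–19:00.
Wyatt ∩ Bob: 09:45–11:00, 12:45–13:30, 15:30–18:15.
Restricted to 10:30–18:45: 10:30–11:00, 12:45–13:30, 15:30–18:15.
Windows ≥ 15 min: 10:30–11:00, 12:45–13:30, 15:30–18:15.
That's 3 windows.

3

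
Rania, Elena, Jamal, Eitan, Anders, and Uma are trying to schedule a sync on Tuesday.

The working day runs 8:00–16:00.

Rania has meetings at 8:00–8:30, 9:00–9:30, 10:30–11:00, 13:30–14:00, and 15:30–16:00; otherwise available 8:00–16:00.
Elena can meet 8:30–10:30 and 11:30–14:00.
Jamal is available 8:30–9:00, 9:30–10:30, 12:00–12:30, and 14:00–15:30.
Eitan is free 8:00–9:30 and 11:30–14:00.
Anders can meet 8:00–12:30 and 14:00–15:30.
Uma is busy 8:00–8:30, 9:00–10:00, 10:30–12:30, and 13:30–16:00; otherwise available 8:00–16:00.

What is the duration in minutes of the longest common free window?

30 minutes

Rania free within 08:00–16:00: 08:30–09:00, 09:30–10:30, 11:00–13:30, 14:00–15:30.
Uma free within 08:00–16:00: 08:30–09:00, 10:00–10:30, 12:30–13:30.
Rania ∩ Elena: 08:30–09:00, 09:30–10:30, 11:30–13:30.
Rania ∩ Elena ∩ Jamal: 08:30–09:00, 09:30–10:30, 12:00–12:30.
Rania ∩ Elena ∩ Jamal ∩ Eitan: 08:30–09:00, 12:00–12:30.
Rania ∩ Elena ∩ Jamal ∩ Eitan ∩ Anders: 08:30–09:00, 12:00–12:30.
Rania ∩ Elena ∩ Jamal ∩ Eitan ∩ Anders ∩ Uma: 08:30–09:00.
Single common window of 30 minutes.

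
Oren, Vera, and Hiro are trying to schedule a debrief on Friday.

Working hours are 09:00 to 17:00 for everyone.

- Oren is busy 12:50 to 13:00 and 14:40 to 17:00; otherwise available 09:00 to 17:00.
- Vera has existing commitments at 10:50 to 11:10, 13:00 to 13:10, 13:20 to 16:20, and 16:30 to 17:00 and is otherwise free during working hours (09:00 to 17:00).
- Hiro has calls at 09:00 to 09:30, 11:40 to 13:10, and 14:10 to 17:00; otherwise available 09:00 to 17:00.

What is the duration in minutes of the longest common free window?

80 minutes

Oren free within 09:00–17:00: 09:00–12:50, 13:00–14:40.
Vera free within 09:00–17:00: 09:00–10:50, 11:10–13:00, 13:10–13:20, 16:20–16:30.
Hiro free within 09:00–17:00: 09:30–11:40, 13:10–14:10.
Oren ∩ Vera: 09:00–10:50, 11:10–12:50, 13:10–13:20.
Oren ∩ Vera ∩ Hiro: 09:30–10:50, 11:10–11:40, 13:10–13:20.
Common window lengths: 80, 30, 10 min; longest is 80.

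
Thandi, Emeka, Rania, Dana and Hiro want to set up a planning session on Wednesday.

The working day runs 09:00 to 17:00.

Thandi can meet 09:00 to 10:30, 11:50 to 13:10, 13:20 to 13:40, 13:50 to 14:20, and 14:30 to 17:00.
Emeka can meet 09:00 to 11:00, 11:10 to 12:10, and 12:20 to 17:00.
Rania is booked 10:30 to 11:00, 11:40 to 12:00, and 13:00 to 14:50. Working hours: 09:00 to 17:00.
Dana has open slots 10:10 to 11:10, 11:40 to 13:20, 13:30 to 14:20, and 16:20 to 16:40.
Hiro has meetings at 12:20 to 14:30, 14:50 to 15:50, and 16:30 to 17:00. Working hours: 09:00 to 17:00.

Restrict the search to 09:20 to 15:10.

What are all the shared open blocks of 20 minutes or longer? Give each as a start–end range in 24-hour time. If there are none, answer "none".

Rania free within 09:00–17:00: 09:00–10:30, 11:00–11:40, 12:00–13:00, 14:50–17:00.
Hiro free within 09:00–17:00: 09:00–12:20, 14:30–14:50, 15:50–16:30.
Thandi ∩ Emeka: 09:00–10:30, 11:50–12:10, 12:20–13:10, 13:20–13:40, 13:50–14:20, 14:30–17:00.
Thandi ∩ Emeka ∩ Rania: 09:00–10:30, 12:00–12:10, 12:20–13:00, 14:50–17:00.
Thandi ∩ Emeka ∩ Rania ∩ Dana: 10:10–10:30, 12:00–12:10, 12:20–13:00, 16:20–16:40.
Thandi ∩ Emeka ∩ Rania ∩ Dana ∩ Hiro: 10:10–10:30, 12:00–12:10, 16:20–16:30.
Restricted to 09:20–15:10: 10:10–10:30, 12:00–12:10.
Windows ≥ 20 min: 10:10–10:30.

10:10–10:30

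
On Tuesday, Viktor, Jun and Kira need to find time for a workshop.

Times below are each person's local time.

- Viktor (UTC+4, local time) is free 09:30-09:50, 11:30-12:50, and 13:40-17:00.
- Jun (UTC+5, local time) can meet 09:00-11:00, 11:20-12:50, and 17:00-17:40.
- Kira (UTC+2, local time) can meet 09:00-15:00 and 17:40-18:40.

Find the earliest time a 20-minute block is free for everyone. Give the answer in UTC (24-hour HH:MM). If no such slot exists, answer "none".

07:30

Viktor → UTC: 05:30–05:50, 07:30–08:50, 09:40–13:00.
Jun → UTC: 04:00–06:00, 06:20–07:50, 12:00–12:40.
Kira → UTC: 07:00–13:00, 15:40–16:40.
Viktor ∩ Jun: 05:30–05:50, 07:30–07:50, 12:00–12:40.
Viktor ∩ Jun ∩ Kira: 07:30–07:50, 12:00–12:40.
Windows ≥ 20 min: 07:30–07:50, 12:00–12:40.
Earliest such window starts at 07:30.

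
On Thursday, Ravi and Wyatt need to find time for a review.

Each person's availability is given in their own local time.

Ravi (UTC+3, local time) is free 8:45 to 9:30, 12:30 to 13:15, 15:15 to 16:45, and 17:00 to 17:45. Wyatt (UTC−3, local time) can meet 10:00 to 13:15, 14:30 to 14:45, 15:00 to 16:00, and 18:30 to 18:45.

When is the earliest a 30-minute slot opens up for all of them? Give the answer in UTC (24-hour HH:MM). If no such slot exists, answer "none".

13:00

Ravi → UTC: 05:45–06:30, 09:30–10:15, 12:15–13:45, 14:00–14:45.
Wyatt → UTC: 13:00–16:15, 17:30–17:45, 18:00–19:00, 21:30–21:45.
Ravi ∩ Wyatt: 13:00–13:45, 14:00–14:45.
Windows ≥ 30 min: 13:00–13:45, 14:00–14:45.
Earliest such window starts at 13:00.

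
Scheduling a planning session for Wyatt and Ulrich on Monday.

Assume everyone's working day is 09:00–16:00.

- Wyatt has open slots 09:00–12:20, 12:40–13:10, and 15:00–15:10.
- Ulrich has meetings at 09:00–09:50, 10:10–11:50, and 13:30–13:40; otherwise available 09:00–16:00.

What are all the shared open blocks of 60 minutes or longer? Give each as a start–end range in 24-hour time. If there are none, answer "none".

Ulrich free within 09:00–16:00: 09:50–10:10, 11:50–13:30, 13:40–16:00.
Wyatt ∩ Ulrich: 09:50–10:10, 11:50–12:20, 12:40–13:10, 15:00–15:10.
Windows ≥ 60 min: (none).

none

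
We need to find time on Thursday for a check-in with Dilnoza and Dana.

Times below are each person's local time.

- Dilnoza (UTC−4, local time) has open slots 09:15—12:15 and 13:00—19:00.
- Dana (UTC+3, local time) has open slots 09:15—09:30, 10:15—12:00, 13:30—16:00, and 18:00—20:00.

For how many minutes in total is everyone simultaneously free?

75 minutes

Dilnoza → UTC: 13:15–16:15, 17:00–23:00.
Dana → UTC: 06:15–06:30, 07:15–09:00, 10:30–13:00, 15:00–17:00.
Dilnoza ∩ Dana: 15:00–16:15.
Total common minutes: 75.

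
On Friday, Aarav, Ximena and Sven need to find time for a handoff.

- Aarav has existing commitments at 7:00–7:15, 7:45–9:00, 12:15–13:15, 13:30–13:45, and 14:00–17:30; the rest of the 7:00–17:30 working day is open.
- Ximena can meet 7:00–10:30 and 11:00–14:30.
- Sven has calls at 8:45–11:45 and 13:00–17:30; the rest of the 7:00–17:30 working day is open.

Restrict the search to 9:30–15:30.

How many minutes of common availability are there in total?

Aarav free within 07:00–17:30: 07:15–07:45, 09:00–12:15, 13:15–13:30, 13:45–14:00.
Sven free within 07:00–17:30: 07:00–08:45, 11:45–13:00.
Aarav ∩ Ximena: 07:15–07:45, 09:00–10:30, 11:00–12:15, 13:15–13:30, 13:45–14:00.
Aarav ∩ Ximena ∩ Sven: 07:15–07:45, 11:45–12:15.
Restricted to 09:30–15:30: 11:45–12:15.
Total common minutes: 30.

30 minutes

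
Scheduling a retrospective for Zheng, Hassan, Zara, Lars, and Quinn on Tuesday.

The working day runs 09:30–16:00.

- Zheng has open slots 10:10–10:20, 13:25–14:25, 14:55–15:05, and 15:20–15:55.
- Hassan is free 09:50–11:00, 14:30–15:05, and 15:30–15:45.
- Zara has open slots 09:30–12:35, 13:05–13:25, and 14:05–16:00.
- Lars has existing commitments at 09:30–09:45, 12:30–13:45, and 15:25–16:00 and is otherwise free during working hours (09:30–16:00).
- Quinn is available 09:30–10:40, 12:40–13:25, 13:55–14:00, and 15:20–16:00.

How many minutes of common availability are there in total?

Lars free within 09:30–16:00: 09:45–12:30, 13:45–15:25.
Zheng ∩ Hassan: 10:10–10:20, 14:55–15:05, 15:30–15:45.
Zheng ∩ Hassan ∩ Zara: 10:10–10:20, 14:55–15:05, 15:30–15:45.
Zheng ∩ Hassan ∩ Zara ∩ Lars: 10:10–10:20, 14:55–15:05.
Zheng ∩ Hassan ∩ Zara ∩ Lars ∩ Quinn: 10:10–10:20.
Total common minutes: 10.

10 minutes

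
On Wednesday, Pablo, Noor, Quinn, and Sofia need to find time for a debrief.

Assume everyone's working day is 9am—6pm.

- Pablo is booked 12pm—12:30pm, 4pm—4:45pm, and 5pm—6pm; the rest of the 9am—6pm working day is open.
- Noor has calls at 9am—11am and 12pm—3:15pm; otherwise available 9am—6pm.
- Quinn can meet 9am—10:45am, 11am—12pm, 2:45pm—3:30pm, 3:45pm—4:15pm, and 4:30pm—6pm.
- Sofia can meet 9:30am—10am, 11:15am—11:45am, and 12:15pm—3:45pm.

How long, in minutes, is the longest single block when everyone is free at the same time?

30 minutes

Pablo free within 09:00–18:00: 09:00–12:00, 12:30–16:00, 16:45–17:00.
Noor free within 09:00–18:00: 11:00–12:00, 15:15–18:00.
Pablo ∩ Noor: 11:00–12:00, 15:15–16:00, 16:45–17:00.
Pablo ∩ Noor ∩ Quinn: 11:00–12:00, 15:15–15:30, 15:45–16:00, 16:45–17:00.
Pablo ∩ Noor ∩ Quinn ∩ Sofia: 11:15–11:45, 15:15–15:30.
Common window lengths: 30, 15 min; longest is 30.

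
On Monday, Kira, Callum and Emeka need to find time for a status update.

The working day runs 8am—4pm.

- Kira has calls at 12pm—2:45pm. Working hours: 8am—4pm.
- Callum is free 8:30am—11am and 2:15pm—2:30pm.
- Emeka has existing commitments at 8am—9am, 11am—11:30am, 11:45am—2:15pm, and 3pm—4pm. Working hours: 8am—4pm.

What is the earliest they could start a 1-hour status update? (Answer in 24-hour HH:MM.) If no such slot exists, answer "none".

09:00

Kira free within 08:00–16:00: 08:00–12:00, 14:45–16:00.
Emeka free within 08:00–16:00: 09:00–11:00, 11:30–11:45, 14:15–15:00.
Kira ∩ Callum: 08:30–11:00.
Kira ∩ Callum ∩ Emeka: 09:00–11:00.
Windows ≥ 60 min: 09:00–11:00.
Earliest such window starts at 09:00.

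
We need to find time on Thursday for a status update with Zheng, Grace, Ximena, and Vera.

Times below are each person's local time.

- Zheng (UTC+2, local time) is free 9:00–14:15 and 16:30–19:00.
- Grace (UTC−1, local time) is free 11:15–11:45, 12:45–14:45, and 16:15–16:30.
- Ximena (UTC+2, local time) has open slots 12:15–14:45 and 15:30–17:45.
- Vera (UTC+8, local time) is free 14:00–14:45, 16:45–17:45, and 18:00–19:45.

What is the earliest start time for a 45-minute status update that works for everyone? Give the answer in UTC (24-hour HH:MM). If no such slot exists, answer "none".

Zheng → UTC: 07:00–12:15, 14:30–17:00.
Grace → UTC: 12:15–12:45, 13:45–15:45, 17:15–17:30.
Ximena → UTC: 10:15–12:45, 13:30–15:45.
Vera → UTC: 06:00–06:45, 08:45–09:45, 10:00–11:45.
Zheng ∩ Grace: 14:30–15:45.
Zheng ∩ Grace ∩ Ximena: 14:30–15:45.
Zheng ∩ Grace ∩ Ximena ∩ Vera: (none).
Windows ≥ 45 min: (none).

none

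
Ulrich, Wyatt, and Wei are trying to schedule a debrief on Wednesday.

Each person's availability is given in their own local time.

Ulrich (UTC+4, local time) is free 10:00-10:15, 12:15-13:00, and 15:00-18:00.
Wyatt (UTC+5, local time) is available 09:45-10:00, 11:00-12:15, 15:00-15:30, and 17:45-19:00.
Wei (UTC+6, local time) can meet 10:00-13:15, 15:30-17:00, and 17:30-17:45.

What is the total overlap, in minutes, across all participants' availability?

15 minutes

Ulrich → UTC: 06:00–06:15, 08:15–09:00, 11:00–14:00.
Wyatt → UTC: 04:45–05:00, 06:00–07:15, 10:00–10:30, 12:45–14:00.
Wei → UTC: 04:00–07:15, 09:30–11:00, 11:30–11:45.
Ulrich ∩ Wyatt: 06:00–06:15, 12:45–14:00.
Ulrich ∩ Wyatt ∩ Wei: 06:00–06:15.
Total common minutes: 15.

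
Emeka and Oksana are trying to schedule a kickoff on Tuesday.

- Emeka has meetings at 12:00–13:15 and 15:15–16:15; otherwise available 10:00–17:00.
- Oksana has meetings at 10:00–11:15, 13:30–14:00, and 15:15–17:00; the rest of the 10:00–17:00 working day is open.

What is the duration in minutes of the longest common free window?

75 minutes

Emeka free within 10:00–17:00: 10:00–12:00, 13:15–15:15, 16:15–17:00.
Oksana free within 10:00–17:00: 11:15–13:30, 14:00–15:15.
Emeka ∩ Oksana: 11:15–12:00, 13:15–13:30, 14:00–15:15.
Common window lengths: 45, 15, 75 min; longest is 75.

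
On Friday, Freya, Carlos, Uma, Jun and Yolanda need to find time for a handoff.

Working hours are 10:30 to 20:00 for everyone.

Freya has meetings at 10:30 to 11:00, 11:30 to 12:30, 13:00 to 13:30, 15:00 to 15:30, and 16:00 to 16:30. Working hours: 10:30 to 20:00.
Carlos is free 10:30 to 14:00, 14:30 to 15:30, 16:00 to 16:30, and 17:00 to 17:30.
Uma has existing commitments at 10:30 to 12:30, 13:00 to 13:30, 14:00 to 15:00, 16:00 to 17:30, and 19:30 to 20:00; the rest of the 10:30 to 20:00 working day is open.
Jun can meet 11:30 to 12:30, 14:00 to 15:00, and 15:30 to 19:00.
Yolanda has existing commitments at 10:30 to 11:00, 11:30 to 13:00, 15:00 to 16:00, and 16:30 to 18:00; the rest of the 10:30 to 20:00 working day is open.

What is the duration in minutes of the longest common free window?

0 minutes

Freya free within 10:30–20:00: 11:00–11:30, 12:30–13:00, 13:30–15:00, 15:30–16:00, 16:30–20:00.
Uma free within 10:30–20:00: 12:30–13:00, 13:30–14:00, 15:00–16:00, 17:30–19:30.
Yolanda free within 10:30–20:00: 11:00–11:30, 13:00–15:00, 16:00–16:30, 18:00–20:00.
Freya ∩ Carlos: 11:00–11:30, 12:30–13:00, 13:30–14:00, 14:30–15:00, 17:00–17:30.
Freya ∩ Carlos ∩ Uma: 12:30–13:00, 13:30–14:00.
Freya ∩ Carlos ∩ Uma ∩ Jun: (none).
Freya ∩ Carlos ∩ Uma ∩ Jun ∩ Yolanda: (none).
No common window.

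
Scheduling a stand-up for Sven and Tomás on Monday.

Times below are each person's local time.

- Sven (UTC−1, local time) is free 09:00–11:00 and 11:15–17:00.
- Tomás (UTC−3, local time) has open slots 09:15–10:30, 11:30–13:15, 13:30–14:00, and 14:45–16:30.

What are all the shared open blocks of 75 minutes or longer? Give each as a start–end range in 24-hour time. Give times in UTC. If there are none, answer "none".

Sven → UTC: 10:00–12:00, 12:15–18:00.
Tomás → UTC: 12:15–13:30, 14:30–16:15, 16:30–17:00, 17:45–19:30.
Sven ∩ Tomás: 12:15–13:30, 14:30–16:15, 16:30–17:00, 17:45–18:00.
Windows ≥ 75 min: 12:15–13:30, 14:30–16:15.

12:15–13:30, 14:30–16:15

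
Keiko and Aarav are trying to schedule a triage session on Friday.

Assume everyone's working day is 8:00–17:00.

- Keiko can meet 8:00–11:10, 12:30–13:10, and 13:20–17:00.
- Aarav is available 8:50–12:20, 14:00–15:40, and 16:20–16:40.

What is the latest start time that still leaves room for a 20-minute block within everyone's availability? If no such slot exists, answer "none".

16:20

Keiko ∩ Aarav: 08:50–11:10, 14:00–15:40, 16:20–16:40.
Windows ≥ 20 min: 08:50–11:10, 14:00–15:40, 16:20–16:40.
Latest start in the last window 16:20–16:40 is 16:40 − 20 min = 16:20.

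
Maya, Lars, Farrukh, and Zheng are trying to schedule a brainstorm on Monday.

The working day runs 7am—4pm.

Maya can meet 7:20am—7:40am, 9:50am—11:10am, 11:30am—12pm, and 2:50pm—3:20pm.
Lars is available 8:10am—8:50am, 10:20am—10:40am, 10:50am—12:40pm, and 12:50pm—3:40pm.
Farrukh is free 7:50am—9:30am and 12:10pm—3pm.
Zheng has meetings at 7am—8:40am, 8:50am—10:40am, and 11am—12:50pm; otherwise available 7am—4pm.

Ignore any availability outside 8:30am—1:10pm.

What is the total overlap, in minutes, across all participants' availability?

Zheng free within 07:00–16:00: 08:40–08:50, 10:40–11:00, 12:50–16:00.
Maya ∩ Lars: 10:20–10:40, 10:50–11:10, 11:30–12:00, 14:50–15:20.
Maya ∩ Lars ∩ Farrukh: 14:50–15:00.
Maya ∩ Lars ∩ Farrukh ∩ Zheng: 14:50–15:00.
Restricted to 08:30–13:10: (none).
Total common minutes: 0.

0 minutes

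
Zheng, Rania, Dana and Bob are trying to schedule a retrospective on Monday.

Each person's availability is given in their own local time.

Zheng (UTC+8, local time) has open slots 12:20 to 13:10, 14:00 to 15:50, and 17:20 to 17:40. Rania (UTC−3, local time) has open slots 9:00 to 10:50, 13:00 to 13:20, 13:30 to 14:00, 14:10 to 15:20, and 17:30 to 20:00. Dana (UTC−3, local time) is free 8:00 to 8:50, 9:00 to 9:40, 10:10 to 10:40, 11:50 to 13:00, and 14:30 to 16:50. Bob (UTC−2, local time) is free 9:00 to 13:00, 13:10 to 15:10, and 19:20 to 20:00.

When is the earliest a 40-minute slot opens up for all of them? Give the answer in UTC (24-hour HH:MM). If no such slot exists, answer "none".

Zheng → UTC: 04:20–05:10, 06:00–07:50, 09:20–09:40.
Rania → UTC: 12:00–13:50, 16:00–16:20, 16:30–17:00, 17:10–18:20, 20:30–23:00.
Dana → UTC: 11:00–11:50, 12:00–12:40, 13:10–13:40, 14:50–16:00, 17:30–19:50.
Bob → UTC: 11:00–15:00, 15:10–17:10, 21:20–22:00.
Zheng ∩ Rania: (none).
Zheng ∩ Rania ∩ Dana: (none).
Zheng ∩ Rania ∩ Dana ∩ Bob: (none).
Windows ≥ 40 min: (none).

none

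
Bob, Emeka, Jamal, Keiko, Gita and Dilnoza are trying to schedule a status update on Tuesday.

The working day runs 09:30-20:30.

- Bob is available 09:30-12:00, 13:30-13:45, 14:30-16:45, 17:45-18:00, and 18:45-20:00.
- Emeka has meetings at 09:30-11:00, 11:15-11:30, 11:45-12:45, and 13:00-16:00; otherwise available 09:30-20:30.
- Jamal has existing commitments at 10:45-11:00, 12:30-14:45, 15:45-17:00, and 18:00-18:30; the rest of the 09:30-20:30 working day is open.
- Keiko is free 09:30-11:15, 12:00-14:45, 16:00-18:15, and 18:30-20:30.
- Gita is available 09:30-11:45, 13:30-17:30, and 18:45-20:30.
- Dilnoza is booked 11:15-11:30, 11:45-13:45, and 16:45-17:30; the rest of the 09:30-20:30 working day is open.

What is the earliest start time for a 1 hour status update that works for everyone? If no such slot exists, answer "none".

18:45

Emeka free within 09:30–20:30: 11:00–11:15, 11:30–11:45, 12:45–13:00, 16:00–20:30.
Jamal free within 09:30–20:30: 09:30–10:45, 11:00–12:30, 14:45–15:45, 17:00–18:00, 18:30–20:30.
Dilnoza free within 09:30–20:30: 09:30–11:15, 11:30–11:45, 13:45–16:45, 17:30–20:30.
Bob ∩ Emeka: 11:00–11:15, 11:30–11:45, 16:00–16:45, 17:45–18:00, 18:45–20:00.
Bob ∩ Emeka ∩ Jamal: 11:00–11:15, 11:30–11:45, 17:45–18:00, 18:45–20:00.
Bob ∩ Emeka ∩ Jamal ∩ Keiko: 11:00–11:15, 17:45–18:00, 18:45–20:00.
Bob ∩ Emeka ∩ Jamal ∩ Keiko ∩ Gita: 11:00–11:15, 18:45–20:00.
Bob ∩ Emeka ∩ Jamal ∩ Keiko ∩ Gita ∩ Dilnoza: 11:00–11:15, 18:45–20:00.
Windows ≥ 60 min: 18:45–20:00.
Earliest such window starts at 18:45.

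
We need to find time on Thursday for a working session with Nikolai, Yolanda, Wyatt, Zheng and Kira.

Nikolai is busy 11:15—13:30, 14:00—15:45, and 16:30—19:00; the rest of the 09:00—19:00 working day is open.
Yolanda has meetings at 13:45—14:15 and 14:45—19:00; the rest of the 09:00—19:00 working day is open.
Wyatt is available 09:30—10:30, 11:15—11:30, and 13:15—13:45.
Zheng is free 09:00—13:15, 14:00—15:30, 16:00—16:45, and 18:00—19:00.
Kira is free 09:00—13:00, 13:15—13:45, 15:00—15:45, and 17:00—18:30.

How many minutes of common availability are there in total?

60 minutes

Nikolai free within 09:00–19:00: 09:00–11:15, 13:30–14:00, 15:45–16:30.
Yolanda free within 09:00–19:00: 09:00–13:45, 14:15–14:45.
Nikolai ∩ Yolanda: 09:00–11:15, 13:30–13:45.
Nikolai ∩ Yolanda ∩ Wyatt: 09:30–10:30, 13:30–13:45.
Nikolai ∩ Yolanda ∩ Wyatt ∩ Zheng: 09:30–10:30.
Nikolai ∩ Yolanda ∩ Wyatt ∩ Zheng ∩ Kira: 09:30–10:30.
Total common minutes: 60.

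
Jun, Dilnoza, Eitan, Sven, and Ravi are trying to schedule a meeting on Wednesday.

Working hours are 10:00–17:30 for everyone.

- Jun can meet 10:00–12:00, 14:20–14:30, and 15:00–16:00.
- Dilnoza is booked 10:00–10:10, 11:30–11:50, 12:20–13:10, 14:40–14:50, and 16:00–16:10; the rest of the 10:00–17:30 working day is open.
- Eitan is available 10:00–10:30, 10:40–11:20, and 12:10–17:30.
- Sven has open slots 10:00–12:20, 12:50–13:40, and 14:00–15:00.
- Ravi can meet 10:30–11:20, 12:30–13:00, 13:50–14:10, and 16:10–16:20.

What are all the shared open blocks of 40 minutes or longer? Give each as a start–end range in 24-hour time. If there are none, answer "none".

Dilnoza free within 10:00–17:30: 10:10–11:30, 11:50–12:20, 13:10–14:40, 14:50–16:00, 16:10–17:30.
Jun ∩ Dilnoza: 10:10–11:30, 11:50–12:00, 14:20–14:30, 15:00–16:00.
Jun ∩ Dilnoza ∩ Eitan: 10:10–10:30, 10:40–11:20, 14:20–14:30, 15:00–16:00.
Jun ∩ Dilnoza ∩ Eitan ∩ Sven: 10:10–10:30, 10:40–11:20, 14:20–14:30.
Jun ∩ Dilnoza ∩ Eitan ∩ Sven ∩ Ravi: 10:40–11:20.
Windows ≥ 40 min: 10:40–11:20.

10:40–11:20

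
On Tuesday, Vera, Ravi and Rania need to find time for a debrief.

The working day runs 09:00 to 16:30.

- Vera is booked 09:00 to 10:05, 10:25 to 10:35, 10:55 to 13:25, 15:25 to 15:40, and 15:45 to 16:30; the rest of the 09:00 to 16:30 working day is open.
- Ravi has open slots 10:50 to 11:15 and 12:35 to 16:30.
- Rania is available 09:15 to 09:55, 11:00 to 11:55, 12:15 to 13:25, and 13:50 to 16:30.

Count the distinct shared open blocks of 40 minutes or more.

Vera free within 09:00–16:30: 10:05–10:25, 10:35–10:55, 13:25–15:25, 15:40–15:45.
Vera ∩ Ravi: 10:50–10:55, 13:25–15:25, 15:40–15:45.
Vera ∩ Ravi ∩ Rania: 13:50–15:25, 15:40–15:45.
Windows ≥ 40 min: 13:50–15:25.
That's 1 window.

1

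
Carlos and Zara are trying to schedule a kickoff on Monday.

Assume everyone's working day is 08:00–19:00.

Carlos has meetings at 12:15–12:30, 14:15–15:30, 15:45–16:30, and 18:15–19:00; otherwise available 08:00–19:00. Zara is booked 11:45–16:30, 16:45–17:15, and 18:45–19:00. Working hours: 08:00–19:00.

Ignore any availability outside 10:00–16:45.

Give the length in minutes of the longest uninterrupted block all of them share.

Carlos free within 08:00–19:00: 08:00–12:15, 12:30–14:15, 15:30–15:45, 16:30–18:15.
Zara free within 08:00–19:00: 08:00–11:45, 16:30–16:45, 17:15–18:45.
Carlos ∩ Zara: 08:00–11:45, 16:30–16:45, 17:15–18:15.
Restricted to 10:00–16:45: 10:00–11:45, 16:30–16:45.
Common window lengths: 105, 15 min; longest is 105.

105 minutes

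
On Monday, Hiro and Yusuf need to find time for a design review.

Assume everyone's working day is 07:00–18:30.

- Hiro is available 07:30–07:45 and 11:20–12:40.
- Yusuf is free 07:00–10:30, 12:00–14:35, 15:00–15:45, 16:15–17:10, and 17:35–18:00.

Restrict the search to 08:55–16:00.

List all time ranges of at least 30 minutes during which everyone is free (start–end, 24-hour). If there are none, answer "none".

Hiro ∩ Yusuf: 07:30–07:45, 12:00–12:40.
Restricted to 08:55–16:00: 12:00–12:40.
Windows ≥ 30 min: 12:00–12:40.

12:00–12:40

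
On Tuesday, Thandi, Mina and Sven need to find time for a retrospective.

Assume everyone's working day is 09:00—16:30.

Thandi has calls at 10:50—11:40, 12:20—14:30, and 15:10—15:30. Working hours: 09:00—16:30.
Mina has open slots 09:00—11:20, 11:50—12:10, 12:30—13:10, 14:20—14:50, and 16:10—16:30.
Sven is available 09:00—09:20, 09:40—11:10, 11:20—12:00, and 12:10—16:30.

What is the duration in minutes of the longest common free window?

Thandi free within 09:00–16:30: 09:00–10:50, 11:40–12:20, 14:30–15:10, 15:30–16:30.
Thandi ∩ Mina: 09:00–10:50, 11:50–12:10, 14:30–14:50, 16:10–16:30.
Thandi ∩ Mina ∩ Sven: 09:00–09:20, 09:40–10:50, 11:50–12:00, 14:30–14:50, 16:10–16:30.
Common window lengths: 20, 70, 10, 20, 20 min; longest is 70.

70 minutes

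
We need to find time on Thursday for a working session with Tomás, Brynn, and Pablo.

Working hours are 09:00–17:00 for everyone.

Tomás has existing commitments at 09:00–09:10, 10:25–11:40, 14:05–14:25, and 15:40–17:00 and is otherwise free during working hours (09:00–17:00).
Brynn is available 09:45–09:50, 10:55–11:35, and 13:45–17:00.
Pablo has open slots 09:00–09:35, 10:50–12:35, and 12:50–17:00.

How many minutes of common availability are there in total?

Tomás free within 09:00–17:00: 09:10–10:25, 11:40–14:05, 14:25–15:40.
Tomás ∩ Brynn: 09:45–09:50, 13:45–14:05, 14:25–15:40.
Tomás ∩ Brynn ∩ Pablo: 13:45–14:05, 14:25–15:40.
Total common minutes: 20 + 75 = 95.

95 minutes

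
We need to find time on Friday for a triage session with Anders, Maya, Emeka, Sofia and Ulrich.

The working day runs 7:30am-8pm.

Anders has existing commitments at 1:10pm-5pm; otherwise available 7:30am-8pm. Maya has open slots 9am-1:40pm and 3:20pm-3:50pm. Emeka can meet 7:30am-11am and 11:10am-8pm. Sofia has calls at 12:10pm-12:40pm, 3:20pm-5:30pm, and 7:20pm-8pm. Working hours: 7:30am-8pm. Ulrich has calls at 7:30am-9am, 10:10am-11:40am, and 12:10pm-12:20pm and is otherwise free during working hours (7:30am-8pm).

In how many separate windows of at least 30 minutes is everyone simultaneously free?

3

Anders free within 07:30–20:00: 07:30–13:10, 17:00–20:00.
Sofia free within 07:30–20:00: 07:30–12:10, 12:40–15:20, 17:30–19:20.
Ulrich free within 07:30–20:00: 09:00–10:10, 11:40–12:10, 12:20–20:00.
Anders ∩ Maya: 09:00–13:10.
Anders ∩ Maya ∩ Emeka: 09:00–11:00, 11:10–13:10.
Anders ∩ Maya ∩ Emeka ∩ Sofia: 09:00–11:00, 11:10–12:10, 12:40–13:10.
Anders ∩ Maya ∩ Emeka ∩ Sofia ∩ Ulrich: 09:00–10:10, 11:40–12:10, 12:40–13:10.
Windows ≥ 30 min: 09:00–10:10, 11:40–12:10, 12:40–13:10.
That's 3 windows.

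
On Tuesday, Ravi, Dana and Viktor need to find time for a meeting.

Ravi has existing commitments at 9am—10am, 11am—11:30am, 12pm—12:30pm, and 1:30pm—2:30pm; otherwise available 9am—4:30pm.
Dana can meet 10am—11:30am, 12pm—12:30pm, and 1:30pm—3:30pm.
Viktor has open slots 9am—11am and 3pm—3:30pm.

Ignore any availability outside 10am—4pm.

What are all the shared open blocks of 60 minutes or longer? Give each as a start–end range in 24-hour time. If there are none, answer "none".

Ravi free within 09:00–16:30: 10:00–11:00, 11:30–12:00, 12:30–13:30, 14:30–16:30.
Ravi ∩ Dana: 10:00–11:00, 14:30–15:30.
Ravi ∩ Dana ∩ Viktor: 10:00–11:00, 15:00–15:30.
Restricted to 10:00–16:00: 10:00–11:00, 15:00–15:30.
Windows ≥ 60 min: 10:00–11:00.

10:00–11:00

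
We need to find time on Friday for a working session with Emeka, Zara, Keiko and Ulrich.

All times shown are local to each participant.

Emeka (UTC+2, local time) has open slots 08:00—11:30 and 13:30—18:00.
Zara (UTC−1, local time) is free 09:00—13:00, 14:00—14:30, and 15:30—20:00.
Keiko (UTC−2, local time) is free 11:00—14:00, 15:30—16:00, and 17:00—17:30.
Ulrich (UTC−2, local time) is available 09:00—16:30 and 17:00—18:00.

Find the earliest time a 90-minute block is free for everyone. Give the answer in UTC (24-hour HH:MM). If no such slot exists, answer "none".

none

Emeka → UTC: 06:00–09:30, 11:30–16:00.
Zara → UTC: 10:00–14:00, 15:00–15:30, 16:30–21:00.
Keiko → UTC: 13:00–16:00, 17:30–18:00, 19:00–19:30.
Ulrich → UTC: 11:00–18:30, 19:00–20:00.
Emeka ∩ Zara: 11:30–14:00, 15:00–15:30.
Emeka ∩ Zara ∩ Keiko: 13:00–14:00, 15:00–15:30.
Emeka ∩ Zara ∩ Keiko ∩ Ulrich: 13:00–14:00, 15:00–15:30.
Windows ≥ 90 min: (none).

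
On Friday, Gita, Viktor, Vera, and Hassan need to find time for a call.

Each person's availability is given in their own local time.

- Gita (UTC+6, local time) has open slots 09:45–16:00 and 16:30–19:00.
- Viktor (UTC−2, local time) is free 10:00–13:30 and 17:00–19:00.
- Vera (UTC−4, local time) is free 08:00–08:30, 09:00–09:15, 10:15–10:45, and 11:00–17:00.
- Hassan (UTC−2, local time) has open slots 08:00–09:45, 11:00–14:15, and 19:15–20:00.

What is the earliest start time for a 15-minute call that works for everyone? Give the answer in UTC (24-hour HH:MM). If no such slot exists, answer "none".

Gita → UTC: 03:45–10:00, 10:30–13:00.
Viktor → UTC: 12:00–15:30, 19:00–21:00.
Vera → UTC: 12:00–12:30, 13:00–13:15, 14:15–14:45, 15:00–21:00.
Hassan → UTC: 10:00–11:45, 13:00–16:15, 21:15–22:00.
Gita ∩ Viktor: 12:00–13:00.
Gita ∩ Viktor ∩ Vera: 12:00–12:30.
Gita ∩ Viktor ∩ Vera ∩ Hassan: (none).
Windows ≥ 15 min: (none).

none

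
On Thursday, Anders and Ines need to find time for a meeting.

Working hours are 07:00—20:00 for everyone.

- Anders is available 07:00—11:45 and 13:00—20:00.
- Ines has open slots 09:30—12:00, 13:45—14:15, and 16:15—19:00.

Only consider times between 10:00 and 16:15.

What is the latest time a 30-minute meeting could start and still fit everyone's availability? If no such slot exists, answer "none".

Anders ∩ Ines: 09:30–11:45, 13:45–14:15, 16:15–19:00.
Restricted to 10:00–16:15: 10:00–11:45, 13:45–14:15.
Windows ≥ 30 min: 10:00–11:45, 13:45–14:15.
Latest start in the last window 13:45–14:15 is 14:15 − 30 min = 13:45.

13:45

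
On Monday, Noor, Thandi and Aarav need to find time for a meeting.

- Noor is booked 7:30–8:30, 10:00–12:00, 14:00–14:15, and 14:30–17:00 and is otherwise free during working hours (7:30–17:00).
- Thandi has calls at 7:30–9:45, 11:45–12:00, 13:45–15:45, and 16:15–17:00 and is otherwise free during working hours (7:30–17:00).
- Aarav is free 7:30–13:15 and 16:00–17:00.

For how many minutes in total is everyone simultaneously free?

Noor free within 07:30–17:00: 08:30–10:00, 12:00–14:00, 14:15–14:30.
Thandi free within 07:30–17:00: 09:45–11:45, 12:00–13:45, 15:45–16:15.
Noor ∩ Thandi: 09:45–10:00, 12:00–13:45.
Noor ∩ Thandi ∩ Aarav: 09:45–10:00, 12:00–13:15.
Total common minutes: 15 + 75 = 90.

90 minutes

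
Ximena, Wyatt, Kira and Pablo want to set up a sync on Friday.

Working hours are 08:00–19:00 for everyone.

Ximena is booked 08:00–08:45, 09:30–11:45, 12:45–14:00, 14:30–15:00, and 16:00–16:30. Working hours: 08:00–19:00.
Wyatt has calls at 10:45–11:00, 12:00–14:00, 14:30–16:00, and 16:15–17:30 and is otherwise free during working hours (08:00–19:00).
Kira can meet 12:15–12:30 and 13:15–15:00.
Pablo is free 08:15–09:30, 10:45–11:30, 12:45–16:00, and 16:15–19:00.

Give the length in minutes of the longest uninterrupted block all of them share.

30 minutes

Ximena free within 08:00–19:00: 08:45–09:30, 11:45–12:45, 14:00–14:30, 15:00–16:00, 16:30–19:00.
Wyatt free within 08:00–19:00: 08:00–10:45, 11:00–12:00, 14:00–14:30, 16:00–16:15, 17:30–19:00.
Ximena ∩ Wyatt: 08:45–09:30, 11:45–12:00, 14:00–14:30, 17:30–19:00.
Ximena ∩ Wyatt ∩ Kira: 14:00–14:30.
Ximena ∩ Wyatt ∩ Kira ∩ Pablo: 14:00–14:30.
Single common window of 30 minutes.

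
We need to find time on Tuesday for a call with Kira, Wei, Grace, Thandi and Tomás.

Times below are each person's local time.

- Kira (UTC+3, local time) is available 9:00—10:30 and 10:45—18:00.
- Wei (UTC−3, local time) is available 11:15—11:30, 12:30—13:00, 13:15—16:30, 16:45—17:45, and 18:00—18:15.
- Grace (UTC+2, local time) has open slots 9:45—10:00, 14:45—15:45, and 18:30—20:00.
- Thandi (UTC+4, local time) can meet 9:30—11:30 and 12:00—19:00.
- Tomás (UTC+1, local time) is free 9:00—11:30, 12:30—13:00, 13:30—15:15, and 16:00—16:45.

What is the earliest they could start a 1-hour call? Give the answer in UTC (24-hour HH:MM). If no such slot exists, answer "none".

Kira → UTC: 06:00–07:30, 07:45–15:00.
Wei → UTC: 14:15–14:30, 15:30–16:00, 16:15–19:30, 19:45–20:45, 21:00–21:15.
Grace → UTC: 07:45–08:00, 12:45–13:45, 16:30–18:00.
Thandi → UTC: 05:30–07:30, 08:00–15:00.
Tomás → UTC: 08:00–10:30, 11:30–12:00, 12:30–14:15, 15:00–15:45.
Kira ∩ Wei: 14:15–14:30.
Kira ∩ Wei ∩ Grace: (none).
Kira ∩ Wei ∩ Grace ∩ Thandi: (none).
Kira ∩ Wei ∩ Grace ∩ Thandi ∩ Tomás: (none).
Windows ≥ 60 min: (none).

none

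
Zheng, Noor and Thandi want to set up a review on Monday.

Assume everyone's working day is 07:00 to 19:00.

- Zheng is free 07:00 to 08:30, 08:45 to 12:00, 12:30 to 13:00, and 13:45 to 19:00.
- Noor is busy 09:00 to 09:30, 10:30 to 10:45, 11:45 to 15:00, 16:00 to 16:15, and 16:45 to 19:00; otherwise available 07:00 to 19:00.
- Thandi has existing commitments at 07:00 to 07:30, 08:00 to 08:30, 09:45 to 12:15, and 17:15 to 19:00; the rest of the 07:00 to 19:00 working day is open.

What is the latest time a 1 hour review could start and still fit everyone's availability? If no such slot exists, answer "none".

Noor free within 07:00–19:00: 07:00–09:00, 09:30–10:30, 10:45–11:45, 15:00–16:00, 16:15–16:45.
Thandi free within 07:00–19:00: 07:30–08:00, 08:30–09:45, 12:15–17:15.
Zheng ∩ Noor: 07:00–08:30, 08:45–09:00, 09:30–10:30, 10:45–11:45, 15:00–16:00, 16:15–16:45.
Zheng ∩ Noor ∩ Thandi: 07:30–08:00, 08:45–09:00, 09:30–09:45, 15:00–16:00, 16:15–16:45.
Windows ≥ 60 min: 15:00–16:00.
Latest start in the last window 15:00–16:00 is 16:00 − 60 min = 15:00.

15:00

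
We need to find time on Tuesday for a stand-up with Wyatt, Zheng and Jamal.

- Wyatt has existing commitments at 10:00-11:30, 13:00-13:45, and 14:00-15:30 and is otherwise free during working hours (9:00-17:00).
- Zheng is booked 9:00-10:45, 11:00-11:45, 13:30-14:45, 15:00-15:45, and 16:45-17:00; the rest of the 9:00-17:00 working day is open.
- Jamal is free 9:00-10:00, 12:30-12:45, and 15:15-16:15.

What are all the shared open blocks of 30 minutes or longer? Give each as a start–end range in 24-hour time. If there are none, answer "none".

15:45–16:15

Wyatt free within 09:00–17:00: 09:00–10:00, 11:30–13:00, 13:45–14:00, 15:30–17:00.
Zheng free within 09:00–17:00: 10:45–11:00, 11:45–13:30, 14:45–15:00, 15:45–16:45.
Wyatt ∩ Zheng: 11:45–13:00, 15:45–16:45.
Wyatt ∩ Zheng ∩ Jamal: 12:30–12:45, 15:45–16:15.
Windows ≥ 30 min: 15:45–16:15.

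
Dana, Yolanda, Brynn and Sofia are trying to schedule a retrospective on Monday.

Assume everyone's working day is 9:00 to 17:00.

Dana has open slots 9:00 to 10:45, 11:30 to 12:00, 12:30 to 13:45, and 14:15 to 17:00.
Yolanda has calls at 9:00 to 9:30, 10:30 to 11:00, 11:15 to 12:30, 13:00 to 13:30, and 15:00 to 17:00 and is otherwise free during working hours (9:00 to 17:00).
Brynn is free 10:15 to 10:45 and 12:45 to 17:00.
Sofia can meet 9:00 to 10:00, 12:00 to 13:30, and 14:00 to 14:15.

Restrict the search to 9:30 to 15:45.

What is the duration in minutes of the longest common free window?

Yolanda free within 09:00–17:00: 09:30–10:30, 11:00–11:15, 12:30–13:00, 13:30–15:00.
Dana ∩ Yolanda: 09:30–10:30, 12:30–13:00, 13:30–13:45, 14:15–15:00.
Dana ∩ Yolanda ∩ Brynn: 10:15–10:30, 12:45–13:00, 13:30–13:45, 14:15–15:00.
Dana ∩ Yolanda ∩ Brynn ∩ Sofia: 12:45–13:00.
Restricted to 09:30–15:45: 12:45–13:00.
Single common window of 15 minutes.

15 minutes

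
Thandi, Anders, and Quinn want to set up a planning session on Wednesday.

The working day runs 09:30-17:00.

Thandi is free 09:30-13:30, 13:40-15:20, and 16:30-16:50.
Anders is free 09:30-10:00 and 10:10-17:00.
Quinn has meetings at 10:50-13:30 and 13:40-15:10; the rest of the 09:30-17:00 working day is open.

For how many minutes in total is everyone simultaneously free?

100 minutes

Quinn free within 09:30–17:00: 09:30–10:50, 13:30–13:40, 15:10–17:00.
Thandi ∩ Anders: 09:30–10:00, 10:10–13:30, 13:40–15:20, 16:30–16:50.
Thandi ∩ Anders ∩ Quinn: 09:30–10:00, 10:10–10:50, 15:10–15:20, 16:30–16:50.
Total common minutes: 30 + 40 + 10 + 20 = 100.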